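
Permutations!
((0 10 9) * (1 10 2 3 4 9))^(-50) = (10)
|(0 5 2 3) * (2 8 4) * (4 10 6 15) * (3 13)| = 10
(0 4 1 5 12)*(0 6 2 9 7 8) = (0 4 1 5 12 6 2 9 7 8) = [4, 5, 9, 3, 1, 12, 2, 8, 0, 7, 10, 11, 6]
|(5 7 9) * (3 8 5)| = 5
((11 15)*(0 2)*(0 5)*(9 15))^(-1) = (0 5 2)(9 11 15) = ((0 2 5)(9 15 11))^(-1)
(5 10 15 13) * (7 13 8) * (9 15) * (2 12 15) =[0, 1, 12, 3, 4, 10, 6, 13, 7, 2, 9, 11, 15, 5, 14, 8] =(2 12 15 8 7 13 5 10 9)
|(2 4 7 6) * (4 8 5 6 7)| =|(2 8 5 6)| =4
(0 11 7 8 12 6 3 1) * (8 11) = (0 8 12 6 3 1)(7 11) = [8, 0, 2, 1, 4, 5, 3, 11, 12, 9, 10, 7, 6]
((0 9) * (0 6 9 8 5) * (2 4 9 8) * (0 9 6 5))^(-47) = ((0 2 4 6 8)(5 9))^(-47) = (0 6 2 8 4)(5 9)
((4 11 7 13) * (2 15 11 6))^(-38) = (2 13 15 4 11 6 7) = ((2 15 11 7 13 4 6))^(-38)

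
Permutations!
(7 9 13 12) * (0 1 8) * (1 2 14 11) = (0 2 14 11 1 8)(7 9 13 12) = [2, 8, 14, 3, 4, 5, 6, 9, 0, 13, 10, 1, 7, 12, 11]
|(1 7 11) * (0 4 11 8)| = |(0 4 11 1 7 8)| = 6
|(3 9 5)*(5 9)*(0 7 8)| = |(9)(0 7 8)(3 5)| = 6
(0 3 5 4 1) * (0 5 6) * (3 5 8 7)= [5, 8, 2, 6, 1, 4, 0, 3, 7]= (0 5 4 1 8 7 3 6)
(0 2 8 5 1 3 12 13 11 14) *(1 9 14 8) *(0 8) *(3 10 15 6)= (0 2 1 10 15 6 3 12 13 11)(5 9 14 8)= [2, 10, 1, 12, 4, 9, 3, 7, 5, 14, 15, 0, 13, 11, 8, 6]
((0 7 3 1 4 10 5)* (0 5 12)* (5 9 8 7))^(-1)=(0 12 10 4 1 3 7 8 9 5)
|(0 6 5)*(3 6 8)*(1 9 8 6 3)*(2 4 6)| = 15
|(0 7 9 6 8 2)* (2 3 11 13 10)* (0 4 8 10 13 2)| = 5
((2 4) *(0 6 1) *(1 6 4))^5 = (6)(0 4 2 1)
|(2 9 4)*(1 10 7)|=|(1 10 7)(2 9 4)|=3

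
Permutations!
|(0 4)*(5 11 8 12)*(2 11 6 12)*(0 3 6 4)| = 15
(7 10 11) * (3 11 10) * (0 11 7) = (0 11)(3 7) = [11, 1, 2, 7, 4, 5, 6, 3, 8, 9, 10, 0]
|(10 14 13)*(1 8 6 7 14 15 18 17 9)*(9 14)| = 30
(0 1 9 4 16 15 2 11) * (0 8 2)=[1, 9, 11, 3, 16, 5, 6, 7, 2, 4, 10, 8, 12, 13, 14, 0, 15]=(0 1 9 4 16 15)(2 11 8)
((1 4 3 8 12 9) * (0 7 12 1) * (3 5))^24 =(12)(1 8 3 5 4)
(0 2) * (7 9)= (0 2)(7 9)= [2, 1, 0, 3, 4, 5, 6, 9, 8, 7]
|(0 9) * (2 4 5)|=|(0 9)(2 4 5)|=6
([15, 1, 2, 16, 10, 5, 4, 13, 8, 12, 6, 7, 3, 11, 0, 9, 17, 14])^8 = [0, 1, 2, 3, 6, 5, 10, 11, 8, 9, 4, 13, 12, 7, 14, 15, 16, 17]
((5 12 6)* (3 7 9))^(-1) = (3 9 7)(5 6 12)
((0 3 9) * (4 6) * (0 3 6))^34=(9)(0 6 4)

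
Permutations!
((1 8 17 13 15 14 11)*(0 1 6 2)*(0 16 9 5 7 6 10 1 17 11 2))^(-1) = (0 6 7 5 9 16 2 14 15 13 17)(1 10 11 8)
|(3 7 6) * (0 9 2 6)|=6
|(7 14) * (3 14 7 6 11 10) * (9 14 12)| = |(3 12 9 14 6 11 10)| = 7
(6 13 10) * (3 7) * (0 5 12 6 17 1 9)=(0 5 12 6 13 10 17 1 9)(3 7)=[5, 9, 2, 7, 4, 12, 13, 3, 8, 0, 17, 11, 6, 10, 14, 15, 16, 1]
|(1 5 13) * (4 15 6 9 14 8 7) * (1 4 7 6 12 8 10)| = |(1 5 13 4 15 12 8 6 9 14 10)| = 11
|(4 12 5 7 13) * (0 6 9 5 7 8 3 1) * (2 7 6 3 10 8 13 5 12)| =|(0 3 1)(2 7 5 13 4)(6 9 12)(8 10)| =30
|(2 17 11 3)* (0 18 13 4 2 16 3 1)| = 8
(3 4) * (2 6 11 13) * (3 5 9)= (2 6 11 13)(3 4 5 9)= [0, 1, 6, 4, 5, 9, 11, 7, 8, 3, 10, 13, 12, 2]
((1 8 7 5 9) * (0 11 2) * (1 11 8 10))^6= ((0 8 7 5 9 11 2)(1 10))^6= (0 2 11 9 5 7 8)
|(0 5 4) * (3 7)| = 6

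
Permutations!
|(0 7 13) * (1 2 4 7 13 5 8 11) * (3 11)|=8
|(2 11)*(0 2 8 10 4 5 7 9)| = |(0 2 11 8 10 4 5 7 9)| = 9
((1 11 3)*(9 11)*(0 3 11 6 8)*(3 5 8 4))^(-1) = (11)(0 8 5)(1 3 4 6 9)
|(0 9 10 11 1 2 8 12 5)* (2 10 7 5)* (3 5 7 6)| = 15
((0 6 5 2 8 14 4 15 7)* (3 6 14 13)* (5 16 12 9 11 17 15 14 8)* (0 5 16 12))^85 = ((0 8 13 3 6 12 9 11 17 15 7 5 2 16)(4 14))^85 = (0 8 13 3 6 12 9 11 17 15 7 5 2 16)(4 14)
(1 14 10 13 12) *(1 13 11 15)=[0, 14, 2, 3, 4, 5, 6, 7, 8, 9, 11, 15, 13, 12, 10, 1]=(1 14 10 11 15)(12 13)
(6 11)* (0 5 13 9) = (0 5 13 9)(6 11) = [5, 1, 2, 3, 4, 13, 11, 7, 8, 0, 10, 6, 12, 9]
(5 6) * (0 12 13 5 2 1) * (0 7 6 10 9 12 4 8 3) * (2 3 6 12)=[4, 7, 1, 0, 8, 10, 3, 12, 6, 2, 9, 11, 13, 5]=(0 4 8 6 3)(1 7 12 13 5 10 9 2)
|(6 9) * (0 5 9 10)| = |(0 5 9 6 10)| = 5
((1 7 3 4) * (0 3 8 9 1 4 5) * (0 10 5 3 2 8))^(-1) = (0 7 1 9 8 2)(5 10)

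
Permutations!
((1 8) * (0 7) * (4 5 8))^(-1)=(0 7)(1 8 5 4)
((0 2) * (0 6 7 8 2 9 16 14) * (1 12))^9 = (0 9 16 14)(1 12)(2 6 7 8)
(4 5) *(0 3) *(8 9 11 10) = [3, 1, 2, 0, 5, 4, 6, 7, 9, 11, 8, 10] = (0 3)(4 5)(8 9 11 10)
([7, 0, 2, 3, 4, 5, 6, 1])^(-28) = [1, 7, 2, 3, 4, 5, 6, 0]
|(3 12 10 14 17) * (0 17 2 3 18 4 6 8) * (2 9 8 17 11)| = 36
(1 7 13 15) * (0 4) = (0 4)(1 7 13 15) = [4, 7, 2, 3, 0, 5, 6, 13, 8, 9, 10, 11, 12, 15, 14, 1]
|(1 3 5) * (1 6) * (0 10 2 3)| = |(0 10 2 3 5 6 1)| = 7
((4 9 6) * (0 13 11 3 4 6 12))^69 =(0 12 9 4 3 11 13) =((0 13 11 3 4 9 12))^69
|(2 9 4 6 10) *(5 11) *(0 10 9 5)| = |(0 10 2 5 11)(4 6 9)| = 15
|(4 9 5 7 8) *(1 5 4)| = |(1 5 7 8)(4 9)| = 4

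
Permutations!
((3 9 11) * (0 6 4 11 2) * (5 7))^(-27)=((0 6 4 11 3 9 2)(5 7))^(-27)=(0 6 4 11 3 9 2)(5 7)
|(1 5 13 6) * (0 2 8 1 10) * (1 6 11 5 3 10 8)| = |(0 2 1 3 10)(5 13 11)(6 8)| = 30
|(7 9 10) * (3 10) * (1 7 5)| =6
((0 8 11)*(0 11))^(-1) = (11)(0 8)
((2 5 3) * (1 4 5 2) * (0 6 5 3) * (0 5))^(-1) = (0 6)(1 3 4)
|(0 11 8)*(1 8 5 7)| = 6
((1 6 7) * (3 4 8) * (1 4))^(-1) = (1 3 8 4 7 6)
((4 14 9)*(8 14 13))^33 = (4 14 13 9 8)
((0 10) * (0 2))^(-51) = ((0 10 2))^(-51) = (10)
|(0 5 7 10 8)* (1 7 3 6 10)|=|(0 5 3 6 10 8)(1 7)|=6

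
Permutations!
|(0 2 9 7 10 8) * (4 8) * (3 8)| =8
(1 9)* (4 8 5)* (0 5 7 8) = (0 5 4)(1 9)(7 8) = [5, 9, 2, 3, 0, 4, 6, 8, 7, 1]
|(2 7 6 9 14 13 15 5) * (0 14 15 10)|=12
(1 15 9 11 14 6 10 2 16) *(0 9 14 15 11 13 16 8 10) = (0 9 13 16 1 11 15 14 6)(2 8 10) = [9, 11, 8, 3, 4, 5, 0, 7, 10, 13, 2, 15, 12, 16, 6, 14, 1]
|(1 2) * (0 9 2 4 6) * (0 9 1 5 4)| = 10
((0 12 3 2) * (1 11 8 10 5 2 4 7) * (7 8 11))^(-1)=(0 2 5 10 8 4 3 12)(1 7)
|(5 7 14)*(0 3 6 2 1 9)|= 6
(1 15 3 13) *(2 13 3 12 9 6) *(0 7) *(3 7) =(0 3 7)(1 15 12 9 6 2 13) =[3, 15, 13, 7, 4, 5, 2, 0, 8, 6, 10, 11, 9, 1, 14, 12]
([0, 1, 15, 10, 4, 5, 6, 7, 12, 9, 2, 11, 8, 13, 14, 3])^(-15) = (2 15 3 10)(8 12)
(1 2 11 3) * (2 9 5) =(1 9 5 2 11 3) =[0, 9, 11, 1, 4, 2, 6, 7, 8, 5, 10, 3]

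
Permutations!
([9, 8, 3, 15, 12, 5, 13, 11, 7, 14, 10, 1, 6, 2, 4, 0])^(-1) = (0 15 3 2 13 6 12 4 14 9)(1 11 7 8)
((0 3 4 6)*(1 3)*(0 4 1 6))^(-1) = ((0 6 4)(1 3))^(-1) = (0 4 6)(1 3)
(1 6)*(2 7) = (1 6)(2 7) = [0, 6, 7, 3, 4, 5, 1, 2]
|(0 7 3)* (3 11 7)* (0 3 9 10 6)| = 4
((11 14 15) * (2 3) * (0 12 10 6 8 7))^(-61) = ((0 12 10 6 8 7)(2 3)(11 14 15))^(-61) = (0 7 8 6 10 12)(2 3)(11 15 14)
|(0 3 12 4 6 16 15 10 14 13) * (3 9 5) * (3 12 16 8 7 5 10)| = 30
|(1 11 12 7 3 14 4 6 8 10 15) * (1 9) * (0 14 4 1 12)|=36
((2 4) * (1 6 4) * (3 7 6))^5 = ((1 3 7 6 4 2))^5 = (1 2 4 6 7 3)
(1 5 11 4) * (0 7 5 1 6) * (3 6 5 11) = (0 7 11 4 5 3 6) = [7, 1, 2, 6, 5, 3, 0, 11, 8, 9, 10, 4]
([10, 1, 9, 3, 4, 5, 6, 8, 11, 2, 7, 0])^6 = (0 10 7 8 11)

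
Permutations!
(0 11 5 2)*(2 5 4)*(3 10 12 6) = (0 11 4 2)(3 10 12 6) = [11, 1, 0, 10, 2, 5, 3, 7, 8, 9, 12, 4, 6]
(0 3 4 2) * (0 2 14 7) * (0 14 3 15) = [15, 1, 2, 4, 3, 5, 6, 14, 8, 9, 10, 11, 12, 13, 7, 0] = (0 15)(3 4)(7 14)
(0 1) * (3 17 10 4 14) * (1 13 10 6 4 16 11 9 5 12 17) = (0 13 10 16 11 9 5 12 17 6 4 14 3 1) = [13, 0, 2, 1, 14, 12, 4, 7, 8, 5, 16, 9, 17, 10, 3, 15, 11, 6]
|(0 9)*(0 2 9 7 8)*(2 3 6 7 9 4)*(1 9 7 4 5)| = 21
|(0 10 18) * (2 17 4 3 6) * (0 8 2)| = 9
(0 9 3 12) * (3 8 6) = (0 9 8 6 3 12) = [9, 1, 2, 12, 4, 5, 3, 7, 6, 8, 10, 11, 0]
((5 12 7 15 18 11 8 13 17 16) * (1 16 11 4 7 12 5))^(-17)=((1 16)(4 7 15 18)(8 13 17 11))^(-17)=(1 16)(4 18 15 7)(8 11 17 13)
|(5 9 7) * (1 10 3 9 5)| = |(1 10 3 9 7)| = 5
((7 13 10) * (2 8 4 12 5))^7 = (2 4 5 8 12)(7 13 10)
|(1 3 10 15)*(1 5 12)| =|(1 3 10 15 5 12)| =6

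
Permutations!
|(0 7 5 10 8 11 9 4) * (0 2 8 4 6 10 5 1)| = |(0 7 1)(2 8 11 9 6 10 4)| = 21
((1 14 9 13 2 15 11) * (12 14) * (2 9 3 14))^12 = (1 2 11 12 15)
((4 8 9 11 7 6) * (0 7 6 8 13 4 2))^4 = (13)(0 11 7 6 8 2 9)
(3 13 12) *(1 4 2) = (1 4 2)(3 13 12) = [0, 4, 1, 13, 2, 5, 6, 7, 8, 9, 10, 11, 3, 12]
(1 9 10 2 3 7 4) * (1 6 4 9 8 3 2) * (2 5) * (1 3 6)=(1 8 6 4)(2 5)(3 7 9 10)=[0, 8, 5, 7, 1, 2, 4, 9, 6, 10, 3]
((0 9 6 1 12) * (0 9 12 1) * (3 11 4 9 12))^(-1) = (12)(0 6 9 4 11 3)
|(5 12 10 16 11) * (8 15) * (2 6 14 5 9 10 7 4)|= 28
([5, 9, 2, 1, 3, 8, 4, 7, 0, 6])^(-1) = (0 8 5)(1 3 4 6 9)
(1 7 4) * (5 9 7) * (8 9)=(1 5 8 9 7 4)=[0, 5, 2, 3, 1, 8, 6, 4, 9, 7]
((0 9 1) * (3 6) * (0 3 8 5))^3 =(0 3 5 1 8 9 6)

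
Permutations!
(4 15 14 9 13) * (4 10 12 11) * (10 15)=(4 10 12 11)(9 13 15 14)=[0, 1, 2, 3, 10, 5, 6, 7, 8, 13, 12, 4, 11, 15, 9, 14]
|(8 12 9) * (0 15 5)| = 3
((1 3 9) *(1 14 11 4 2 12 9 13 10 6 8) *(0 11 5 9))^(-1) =((0 11 4 2 12)(1 3 13 10 6 8)(5 9 14))^(-1) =(0 12 2 4 11)(1 8 6 10 13 3)(5 14 9)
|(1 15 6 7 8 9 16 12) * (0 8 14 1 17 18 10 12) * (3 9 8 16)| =|(0 16)(1 15 6 7 14)(3 9)(10 12 17 18)| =20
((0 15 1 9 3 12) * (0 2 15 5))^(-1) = (0 5)(1 15 2 12 3 9)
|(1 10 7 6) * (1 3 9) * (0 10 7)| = |(0 10)(1 7 6 3 9)| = 10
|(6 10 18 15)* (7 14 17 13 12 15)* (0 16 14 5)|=12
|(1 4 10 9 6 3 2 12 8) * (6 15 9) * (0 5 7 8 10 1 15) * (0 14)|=70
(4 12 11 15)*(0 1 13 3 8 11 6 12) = (0 1 13 3 8 11 15 4)(6 12) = [1, 13, 2, 8, 0, 5, 12, 7, 11, 9, 10, 15, 6, 3, 14, 4]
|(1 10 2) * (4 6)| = |(1 10 2)(4 6)| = 6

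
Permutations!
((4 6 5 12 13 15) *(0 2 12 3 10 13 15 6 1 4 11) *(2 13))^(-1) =(0 11 15 12 2 10 3 5 6 13)(1 4) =((0 13 6 5 3 10 2 12 15 11)(1 4))^(-1)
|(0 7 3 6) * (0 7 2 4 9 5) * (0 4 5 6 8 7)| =|(0 2 5 4 9 6)(3 8 7)| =6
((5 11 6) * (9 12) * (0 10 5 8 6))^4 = (12)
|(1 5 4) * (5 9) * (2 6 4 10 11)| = |(1 9 5 10 11 2 6 4)| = 8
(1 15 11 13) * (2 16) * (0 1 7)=[1, 15, 16, 3, 4, 5, 6, 0, 8, 9, 10, 13, 12, 7, 14, 11, 2]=(0 1 15 11 13 7)(2 16)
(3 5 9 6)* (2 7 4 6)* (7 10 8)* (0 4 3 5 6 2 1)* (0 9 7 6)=(0 4 2 10 8 6 5 7 3)(1 9)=[4, 9, 10, 0, 2, 7, 5, 3, 6, 1, 8]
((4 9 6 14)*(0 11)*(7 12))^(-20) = (14)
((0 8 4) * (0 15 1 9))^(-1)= ((0 8 4 15 1 9))^(-1)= (0 9 1 15 4 8)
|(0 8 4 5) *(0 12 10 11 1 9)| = 9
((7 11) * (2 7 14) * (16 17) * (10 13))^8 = ((2 7 11 14)(10 13)(16 17))^8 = (17)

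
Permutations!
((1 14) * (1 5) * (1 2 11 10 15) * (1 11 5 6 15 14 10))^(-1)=(1 11 15 6 14 10)(2 5)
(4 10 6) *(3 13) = [0, 1, 2, 13, 10, 5, 4, 7, 8, 9, 6, 11, 12, 3] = (3 13)(4 10 6)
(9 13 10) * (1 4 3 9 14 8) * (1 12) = (1 4 3 9 13 10 14 8 12) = [0, 4, 2, 9, 3, 5, 6, 7, 12, 13, 14, 11, 1, 10, 8]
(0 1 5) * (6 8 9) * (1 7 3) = (0 7 3 1 5)(6 8 9) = [7, 5, 2, 1, 4, 0, 8, 3, 9, 6]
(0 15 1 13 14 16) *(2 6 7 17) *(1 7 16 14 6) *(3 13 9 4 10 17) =(0 15 7 3 13 6 16)(1 9 4 10 17 2) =[15, 9, 1, 13, 10, 5, 16, 3, 8, 4, 17, 11, 12, 6, 14, 7, 0, 2]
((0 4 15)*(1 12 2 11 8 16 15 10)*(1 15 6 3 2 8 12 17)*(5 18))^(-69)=((0 4 10 15)(1 17)(2 11 12 8 16 6 3)(5 18))^(-69)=(0 15 10 4)(1 17)(2 11 12 8 16 6 3)(5 18)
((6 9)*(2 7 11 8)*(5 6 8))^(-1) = ((2 7 11 5 6 9 8))^(-1) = (2 8 9 6 5 11 7)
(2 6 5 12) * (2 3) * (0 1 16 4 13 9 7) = (0 1 16 4 13 9 7)(2 6 5 12 3) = [1, 16, 6, 2, 13, 12, 5, 0, 8, 7, 10, 11, 3, 9, 14, 15, 4]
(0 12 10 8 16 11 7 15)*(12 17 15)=(0 17 15)(7 12 10 8 16 11)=[17, 1, 2, 3, 4, 5, 6, 12, 16, 9, 8, 7, 10, 13, 14, 0, 11, 15]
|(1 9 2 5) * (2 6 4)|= 6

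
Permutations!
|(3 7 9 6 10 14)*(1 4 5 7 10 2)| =21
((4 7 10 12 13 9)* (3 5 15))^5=((3 5 15)(4 7 10 12 13 9))^5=(3 15 5)(4 9 13 12 10 7)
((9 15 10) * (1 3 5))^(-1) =(1 5 3)(9 10 15)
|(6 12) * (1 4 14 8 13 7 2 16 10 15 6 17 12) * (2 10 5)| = 18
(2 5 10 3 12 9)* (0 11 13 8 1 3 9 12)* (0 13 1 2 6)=(0 11 1 3 13 8 2 5 10 9 6)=[11, 3, 5, 13, 4, 10, 0, 7, 2, 6, 9, 1, 12, 8]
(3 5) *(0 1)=(0 1)(3 5)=[1, 0, 2, 5, 4, 3]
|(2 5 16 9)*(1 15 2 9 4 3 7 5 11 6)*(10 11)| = |(1 15 2 10 11 6)(3 7 5 16 4)| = 30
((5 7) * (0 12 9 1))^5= (0 12 9 1)(5 7)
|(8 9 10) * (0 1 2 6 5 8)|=|(0 1 2 6 5 8 9 10)|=8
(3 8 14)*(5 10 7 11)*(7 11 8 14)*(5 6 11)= (3 14)(5 10)(6 11)(7 8)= [0, 1, 2, 14, 4, 10, 11, 8, 7, 9, 5, 6, 12, 13, 3]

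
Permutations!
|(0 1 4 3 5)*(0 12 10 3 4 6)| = 12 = |(0 1 6)(3 5 12 10)|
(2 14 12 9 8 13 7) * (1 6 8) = (1 6 8 13 7 2 14 12 9) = [0, 6, 14, 3, 4, 5, 8, 2, 13, 1, 10, 11, 9, 7, 12]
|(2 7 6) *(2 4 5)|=|(2 7 6 4 5)|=5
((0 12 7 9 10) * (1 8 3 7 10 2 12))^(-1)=((0 1 8 3 7 9 2 12 10))^(-1)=(0 10 12 2 9 7 3 8 1)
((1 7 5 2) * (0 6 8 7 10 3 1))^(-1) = ((0 6 8 7 5 2)(1 10 3))^(-1) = (0 2 5 7 8 6)(1 3 10)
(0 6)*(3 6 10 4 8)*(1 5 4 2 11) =(0 10 2 11 1 5 4 8 3 6) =[10, 5, 11, 6, 8, 4, 0, 7, 3, 9, 2, 1]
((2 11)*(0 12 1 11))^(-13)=((0 12 1 11 2))^(-13)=(0 1 2 12 11)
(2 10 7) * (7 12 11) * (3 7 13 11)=(2 10 12 3 7)(11 13)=[0, 1, 10, 7, 4, 5, 6, 2, 8, 9, 12, 13, 3, 11]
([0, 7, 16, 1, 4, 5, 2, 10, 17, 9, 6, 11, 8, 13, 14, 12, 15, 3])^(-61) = (1 16 3 2 17 6 8 10 12 7 15)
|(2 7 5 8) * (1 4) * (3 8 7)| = 6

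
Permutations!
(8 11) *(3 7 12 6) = [0, 1, 2, 7, 4, 5, 3, 12, 11, 9, 10, 8, 6] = (3 7 12 6)(8 11)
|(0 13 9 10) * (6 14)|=4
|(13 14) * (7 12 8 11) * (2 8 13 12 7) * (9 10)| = 6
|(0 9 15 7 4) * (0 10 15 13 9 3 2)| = 12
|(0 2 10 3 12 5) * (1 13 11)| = |(0 2 10 3 12 5)(1 13 11)| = 6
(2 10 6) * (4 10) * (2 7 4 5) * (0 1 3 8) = (0 1 3 8)(2 5)(4 10 6 7) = [1, 3, 5, 8, 10, 2, 7, 4, 0, 9, 6]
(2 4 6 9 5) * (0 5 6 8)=[5, 1, 4, 3, 8, 2, 9, 7, 0, 6]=(0 5 2 4 8)(6 9)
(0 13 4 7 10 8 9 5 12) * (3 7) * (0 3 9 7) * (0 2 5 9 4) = (0 13)(2 5 12 3)(7 10 8) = [13, 1, 5, 2, 4, 12, 6, 10, 7, 9, 8, 11, 3, 0]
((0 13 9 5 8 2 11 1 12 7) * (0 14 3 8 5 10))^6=(0 9)(1 2 3 7)(8 14 12 11)(10 13)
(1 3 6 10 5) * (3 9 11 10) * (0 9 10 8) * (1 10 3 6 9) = [1, 3, 2, 9, 4, 10, 6, 7, 0, 11, 5, 8] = (0 1 3 9 11 8)(5 10)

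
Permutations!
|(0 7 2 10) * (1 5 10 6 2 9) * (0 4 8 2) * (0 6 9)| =14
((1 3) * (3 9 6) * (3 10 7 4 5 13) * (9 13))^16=((1 13 3)(4 5 9 6 10 7))^16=(1 13 3)(4 10 9)(5 7 6)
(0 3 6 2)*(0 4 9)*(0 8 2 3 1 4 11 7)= (0 1 4 9 8 2 11 7)(3 6)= [1, 4, 11, 6, 9, 5, 3, 0, 2, 8, 10, 7]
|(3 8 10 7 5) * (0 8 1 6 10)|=6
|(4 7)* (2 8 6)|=6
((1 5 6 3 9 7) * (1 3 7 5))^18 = (3 6 9 7 5)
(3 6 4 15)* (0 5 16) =[5, 1, 2, 6, 15, 16, 4, 7, 8, 9, 10, 11, 12, 13, 14, 3, 0] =(0 5 16)(3 6 4 15)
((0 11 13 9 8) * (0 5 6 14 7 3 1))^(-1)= ((0 11 13 9 8 5 6 14 7 3 1))^(-1)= (0 1 3 7 14 6 5 8 9 13 11)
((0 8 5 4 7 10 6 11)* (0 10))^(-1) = (0 7 4 5 8)(6 10 11)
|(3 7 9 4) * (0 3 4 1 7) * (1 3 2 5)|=|(0 2 5 1 7 9 3)|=7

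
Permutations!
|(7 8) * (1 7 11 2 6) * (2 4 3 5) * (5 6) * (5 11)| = 9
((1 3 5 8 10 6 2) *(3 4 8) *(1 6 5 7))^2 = (1 8 5 7 4 10 3)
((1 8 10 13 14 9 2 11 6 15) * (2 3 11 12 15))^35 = ((1 8 10 13 14 9 3 11 6 2 12 15))^35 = (1 15 12 2 6 11 3 9 14 13 10 8)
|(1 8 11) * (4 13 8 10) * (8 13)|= 5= |(13)(1 10 4 8 11)|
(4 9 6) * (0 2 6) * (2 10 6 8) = (0 10 6 4 9)(2 8) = [10, 1, 8, 3, 9, 5, 4, 7, 2, 0, 6]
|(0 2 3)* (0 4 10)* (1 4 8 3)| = |(0 2 1 4 10)(3 8)| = 10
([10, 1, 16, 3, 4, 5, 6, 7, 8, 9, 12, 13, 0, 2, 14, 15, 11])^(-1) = (0 12 10)(2 13 11 16)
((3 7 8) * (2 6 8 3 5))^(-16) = ((2 6 8 5)(3 7))^(-16) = (8)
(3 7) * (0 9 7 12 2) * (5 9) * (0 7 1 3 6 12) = (0 5 9 1 3)(2 7 6 12) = [5, 3, 7, 0, 4, 9, 12, 6, 8, 1, 10, 11, 2]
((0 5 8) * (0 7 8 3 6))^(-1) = ((0 5 3 6)(7 8))^(-1) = (0 6 3 5)(7 8)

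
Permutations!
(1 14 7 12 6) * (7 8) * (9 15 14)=(1 9 15 14 8 7 12 6)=[0, 9, 2, 3, 4, 5, 1, 12, 7, 15, 10, 11, 6, 13, 8, 14]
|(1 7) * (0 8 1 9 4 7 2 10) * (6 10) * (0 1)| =|(0 8)(1 2 6 10)(4 7 9)| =12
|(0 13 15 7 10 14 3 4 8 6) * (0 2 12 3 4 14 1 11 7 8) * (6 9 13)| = 28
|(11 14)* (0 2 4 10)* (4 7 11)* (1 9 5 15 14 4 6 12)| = 42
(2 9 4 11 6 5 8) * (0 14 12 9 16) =(0 14 12 9 4 11 6 5 8 2 16) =[14, 1, 16, 3, 11, 8, 5, 7, 2, 4, 10, 6, 9, 13, 12, 15, 0]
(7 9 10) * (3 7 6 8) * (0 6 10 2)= (10)(0 6 8 3 7 9 2)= [6, 1, 0, 7, 4, 5, 8, 9, 3, 2, 10]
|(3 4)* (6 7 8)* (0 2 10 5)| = 12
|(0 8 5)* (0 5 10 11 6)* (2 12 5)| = 15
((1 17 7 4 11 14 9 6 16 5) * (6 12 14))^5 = ((1 17 7 4 11 6 16 5)(9 12 14))^5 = (1 6 7 5 11 17 16 4)(9 14 12)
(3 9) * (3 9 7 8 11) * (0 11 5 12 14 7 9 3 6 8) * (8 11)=(0 8 5 12 14 7)(3 9)(6 11)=[8, 1, 2, 9, 4, 12, 11, 0, 5, 3, 10, 6, 14, 13, 7]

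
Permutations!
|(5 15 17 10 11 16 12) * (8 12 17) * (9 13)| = 4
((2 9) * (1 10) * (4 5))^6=(10)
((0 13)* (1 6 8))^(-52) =(13)(1 8 6)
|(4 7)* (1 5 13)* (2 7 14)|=12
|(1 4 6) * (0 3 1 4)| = |(0 3 1)(4 6)| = 6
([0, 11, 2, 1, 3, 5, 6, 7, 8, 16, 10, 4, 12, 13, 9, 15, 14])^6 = (16)(1 4)(3 11)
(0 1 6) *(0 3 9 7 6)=[1, 0, 2, 9, 4, 5, 3, 6, 8, 7]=(0 1)(3 9 7 6)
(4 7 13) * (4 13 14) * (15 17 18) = [0, 1, 2, 3, 7, 5, 6, 14, 8, 9, 10, 11, 12, 13, 4, 17, 16, 18, 15] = (4 7 14)(15 17 18)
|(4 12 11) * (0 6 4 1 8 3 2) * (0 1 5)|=12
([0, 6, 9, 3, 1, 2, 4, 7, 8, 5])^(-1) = (1 4 6)(2 5 9)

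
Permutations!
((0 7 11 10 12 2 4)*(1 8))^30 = (0 11 12 4 7 10 2)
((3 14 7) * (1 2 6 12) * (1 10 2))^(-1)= (2 10 12 6)(3 7 14)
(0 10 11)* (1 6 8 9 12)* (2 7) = (0 10 11)(1 6 8 9 12)(2 7) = [10, 6, 7, 3, 4, 5, 8, 2, 9, 12, 11, 0, 1]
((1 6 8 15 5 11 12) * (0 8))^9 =(0 8 15 5 11 12 1 6)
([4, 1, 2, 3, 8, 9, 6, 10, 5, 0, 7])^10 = [0, 1, 2, 3, 4, 5, 6, 7, 8, 9, 10]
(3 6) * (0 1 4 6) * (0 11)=(0 1 4 6 3 11)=[1, 4, 2, 11, 6, 5, 3, 7, 8, 9, 10, 0]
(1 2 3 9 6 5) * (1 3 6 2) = (2 6 5 3 9) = [0, 1, 6, 9, 4, 3, 5, 7, 8, 2]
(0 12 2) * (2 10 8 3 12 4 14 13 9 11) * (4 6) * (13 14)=(14)(0 6 4 13 9 11 2)(3 12 10 8)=[6, 1, 0, 12, 13, 5, 4, 7, 3, 11, 8, 2, 10, 9, 14]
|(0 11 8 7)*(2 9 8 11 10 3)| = |(11)(0 10 3 2 9 8 7)| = 7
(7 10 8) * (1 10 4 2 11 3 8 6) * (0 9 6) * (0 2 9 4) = (0 4 9 6 1 10 2 11 3 8 7) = [4, 10, 11, 8, 9, 5, 1, 0, 7, 6, 2, 3]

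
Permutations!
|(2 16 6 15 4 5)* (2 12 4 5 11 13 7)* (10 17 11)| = 12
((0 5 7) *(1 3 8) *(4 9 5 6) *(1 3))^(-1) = ((0 6 4 9 5 7)(3 8))^(-1) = (0 7 5 9 4 6)(3 8)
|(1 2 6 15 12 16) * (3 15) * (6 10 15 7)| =|(1 2 10 15 12 16)(3 7 6)| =6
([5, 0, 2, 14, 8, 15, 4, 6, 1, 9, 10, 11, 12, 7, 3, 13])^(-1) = [1, 8, 2, 14, 6, 0, 7, 13, 4, 9, 10, 11, 12, 15, 3, 5]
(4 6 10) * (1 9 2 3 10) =(1 9 2 3 10 4 6) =[0, 9, 3, 10, 6, 5, 1, 7, 8, 2, 4]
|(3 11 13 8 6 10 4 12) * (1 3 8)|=20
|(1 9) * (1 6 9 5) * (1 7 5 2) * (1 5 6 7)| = |(1 2 5)(6 9 7)| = 3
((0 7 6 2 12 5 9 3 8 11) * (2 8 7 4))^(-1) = (0 11 8 6 7 3 9 5 12 2 4)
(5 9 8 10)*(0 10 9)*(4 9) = (0 10 5)(4 9 8) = [10, 1, 2, 3, 9, 0, 6, 7, 4, 8, 5]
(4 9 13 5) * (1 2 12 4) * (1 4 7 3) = (1 2 12 7 3)(4 9 13 5) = [0, 2, 12, 1, 9, 4, 6, 3, 8, 13, 10, 11, 7, 5]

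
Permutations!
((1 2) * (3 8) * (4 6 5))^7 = (1 2)(3 8)(4 6 5)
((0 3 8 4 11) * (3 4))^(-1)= (0 11 4)(3 8)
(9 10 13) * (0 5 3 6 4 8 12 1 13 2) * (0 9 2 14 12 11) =(0 5 3 6 4 8 11)(1 13 2 9 10 14 12) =[5, 13, 9, 6, 8, 3, 4, 7, 11, 10, 14, 0, 1, 2, 12]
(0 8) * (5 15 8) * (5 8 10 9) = (0 8)(5 15 10 9) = [8, 1, 2, 3, 4, 15, 6, 7, 0, 5, 9, 11, 12, 13, 14, 10]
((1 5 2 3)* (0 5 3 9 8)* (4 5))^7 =(0 4 5 2 9 8)(1 3)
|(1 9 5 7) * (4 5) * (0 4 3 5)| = 10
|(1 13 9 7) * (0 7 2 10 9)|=|(0 7 1 13)(2 10 9)|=12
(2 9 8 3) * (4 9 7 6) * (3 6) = (2 7 3)(4 9 8 6) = [0, 1, 7, 2, 9, 5, 4, 3, 6, 8]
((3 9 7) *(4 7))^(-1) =(3 7 4 9)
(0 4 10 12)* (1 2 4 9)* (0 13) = (0 9 1 2 4 10 12 13) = [9, 2, 4, 3, 10, 5, 6, 7, 8, 1, 12, 11, 13, 0]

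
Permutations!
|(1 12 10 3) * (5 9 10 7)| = 7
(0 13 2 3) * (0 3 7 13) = (2 7 13) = [0, 1, 7, 3, 4, 5, 6, 13, 8, 9, 10, 11, 12, 2]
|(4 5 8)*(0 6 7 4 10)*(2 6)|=|(0 2 6 7 4 5 8 10)|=8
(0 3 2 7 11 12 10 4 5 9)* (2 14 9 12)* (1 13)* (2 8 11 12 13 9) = (0 3 14 2 7 12 10 4 5 13 1 9)(8 11) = [3, 9, 7, 14, 5, 13, 6, 12, 11, 0, 4, 8, 10, 1, 2]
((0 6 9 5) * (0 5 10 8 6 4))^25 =(0 4)(6 9 10 8)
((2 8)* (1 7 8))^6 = (1 8)(2 7)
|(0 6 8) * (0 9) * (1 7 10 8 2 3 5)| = 10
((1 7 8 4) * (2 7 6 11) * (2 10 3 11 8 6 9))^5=(1 8 7 9 4 6 2)(3 10 11)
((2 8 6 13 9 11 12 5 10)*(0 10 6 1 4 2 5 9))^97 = (0 5 13 10 6)(1 4 2 8)(9 11 12)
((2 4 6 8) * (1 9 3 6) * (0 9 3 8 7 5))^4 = (0 4 7 8 3)(1 5 2 6 9)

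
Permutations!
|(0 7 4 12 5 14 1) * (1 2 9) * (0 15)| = 10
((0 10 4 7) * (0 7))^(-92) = ((0 10 4))^(-92) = (0 10 4)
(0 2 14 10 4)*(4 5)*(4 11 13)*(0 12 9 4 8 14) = [2, 1, 0, 3, 12, 11, 6, 7, 14, 4, 5, 13, 9, 8, 10] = (0 2)(4 12 9)(5 11 13 8 14 10)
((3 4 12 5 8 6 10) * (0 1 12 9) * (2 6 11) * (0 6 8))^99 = ((0 1 12 5)(2 8 11)(3 4 9 6 10))^99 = (0 5 12 1)(3 10 6 9 4)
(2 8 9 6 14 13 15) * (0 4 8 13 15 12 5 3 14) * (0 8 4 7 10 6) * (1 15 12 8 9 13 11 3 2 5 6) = (0 7 10 1 15 5 2 11 3 14 12 6 9)(8 13) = [7, 15, 11, 14, 4, 2, 9, 10, 13, 0, 1, 3, 6, 8, 12, 5]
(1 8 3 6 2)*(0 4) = (0 4)(1 8 3 6 2) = [4, 8, 1, 6, 0, 5, 2, 7, 3]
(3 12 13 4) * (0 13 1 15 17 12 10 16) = (0 13 4 3 10 16)(1 15 17 12) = [13, 15, 2, 10, 3, 5, 6, 7, 8, 9, 16, 11, 1, 4, 14, 17, 0, 12]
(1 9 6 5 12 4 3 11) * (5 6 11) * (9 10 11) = (1 10 11)(3 5 12 4) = [0, 10, 2, 5, 3, 12, 6, 7, 8, 9, 11, 1, 4]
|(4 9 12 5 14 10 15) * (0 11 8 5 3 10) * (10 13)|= |(0 11 8 5 14)(3 13 10 15 4 9 12)|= 35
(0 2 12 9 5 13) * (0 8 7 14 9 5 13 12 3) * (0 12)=(0 2 3 12 5)(7 14 9 13 8)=[2, 1, 3, 12, 4, 0, 6, 14, 7, 13, 10, 11, 5, 8, 9]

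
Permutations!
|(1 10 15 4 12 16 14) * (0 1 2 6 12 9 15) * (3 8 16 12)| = |(0 1 10)(2 6 3 8 16 14)(4 9 15)| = 6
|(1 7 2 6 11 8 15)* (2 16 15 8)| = |(1 7 16 15)(2 6 11)| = 12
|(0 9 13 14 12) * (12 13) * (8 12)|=4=|(0 9 8 12)(13 14)|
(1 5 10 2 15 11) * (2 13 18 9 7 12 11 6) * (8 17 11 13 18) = [0, 5, 15, 3, 4, 10, 2, 12, 17, 7, 18, 1, 13, 8, 14, 6, 16, 11, 9] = (1 5 10 18 9 7 12 13 8 17 11)(2 15 6)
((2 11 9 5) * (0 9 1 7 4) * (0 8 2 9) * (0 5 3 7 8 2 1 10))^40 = ((0 5 9 3 7 4 2 11 10)(1 8))^40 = (0 7 10 3 11 9 2 5 4)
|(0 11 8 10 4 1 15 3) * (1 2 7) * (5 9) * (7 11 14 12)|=70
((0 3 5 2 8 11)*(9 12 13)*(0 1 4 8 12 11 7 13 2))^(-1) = ((0 3 5)(1 4 8 7 13 9 11)(2 12))^(-1) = (0 5 3)(1 11 9 13 7 8 4)(2 12)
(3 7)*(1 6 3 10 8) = (1 6 3 7 10 8) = [0, 6, 2, 7, 4, 5, 3, 10, 1, 9, 8]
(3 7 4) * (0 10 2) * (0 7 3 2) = [10, 1, 7, 3, 2, 5, 6, 4, 8, 9, 0] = (0 10)(2 7 4)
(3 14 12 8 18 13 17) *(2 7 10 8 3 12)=(2 7 10 8 18 13 17 12 3 14)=[0, 1, 7, 14, 4, 5, 6, 10, 18, 9, 8, 11, 3, 17, 2, 15, 16, 12, 13]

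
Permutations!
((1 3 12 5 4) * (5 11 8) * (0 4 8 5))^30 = (0 5 12 1)(3 4 8 11)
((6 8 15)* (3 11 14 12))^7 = ((3 11 14 12)(6 8 15))^7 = (3 12 14 11)(6 8 15)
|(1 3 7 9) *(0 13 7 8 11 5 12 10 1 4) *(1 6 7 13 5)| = 8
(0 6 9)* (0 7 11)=[6, 1, 2, 3, 4, 5, 9, 11, 8, 7, 10, 0]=(0 6 9 7 11)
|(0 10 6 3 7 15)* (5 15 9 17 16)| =10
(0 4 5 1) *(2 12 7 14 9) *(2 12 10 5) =[4, 0, 10, 3, 2, 1, 6, 14, 8, 12, 5, 11, 7, 13, 9] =(0 4 2 10 5 1)(7 14 9 12)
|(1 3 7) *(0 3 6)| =5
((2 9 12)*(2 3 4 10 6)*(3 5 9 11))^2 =(2 3 10)(4 6 11)(5 12 9)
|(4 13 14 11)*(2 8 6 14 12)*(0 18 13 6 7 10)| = 8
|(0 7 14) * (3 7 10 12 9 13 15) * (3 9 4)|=21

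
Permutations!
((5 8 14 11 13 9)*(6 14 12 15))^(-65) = ((5 8 12 15 6 14 11 13 9))^(-65) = (5 13 14 15 8 9 11 6 12)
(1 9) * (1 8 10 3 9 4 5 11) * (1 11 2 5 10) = [0, 4, 5, 9, 10, 2, 6, 7, 1, 8, 3, 11] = (11)(1 4 10 3 9 8)(2 5)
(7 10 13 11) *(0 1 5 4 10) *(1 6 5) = [6, 1, 2, 3, 10, 4, 5, 0, 8, 9, 13, 7, 12, 11] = (0 6 5 4 10 13 11 7)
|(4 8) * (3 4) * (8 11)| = |(3 4 11 8)| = 4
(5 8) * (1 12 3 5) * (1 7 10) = (1 12 3 5 8 7 10) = [0, 12, 2, 5, 4, 8, 6, 10, 7, 9, 1, 11, 3]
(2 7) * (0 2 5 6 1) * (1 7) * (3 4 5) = [2, 0, 1, 4, 5, 6, 7, 3] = (0 2 1)(3 4 5 6 7)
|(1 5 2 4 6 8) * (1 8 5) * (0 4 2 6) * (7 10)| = 2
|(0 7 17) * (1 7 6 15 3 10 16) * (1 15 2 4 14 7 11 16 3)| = |(0 6 2 4 14 7 17)(1 11 16 15)(3 10)| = 28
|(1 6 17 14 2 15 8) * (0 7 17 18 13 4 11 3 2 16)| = |(0 7 17 14 16)(1 6 18 13 4 11 3 2 15 8)| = 10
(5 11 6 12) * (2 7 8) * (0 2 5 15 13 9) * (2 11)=(0 11 6 12 15 13 9)(2 7 8 5)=[11, 1, 7, 3, 4, 2, 12, 8, 5, 0, 10, 6, 15, 9, 14, 13]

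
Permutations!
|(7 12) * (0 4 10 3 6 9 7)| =8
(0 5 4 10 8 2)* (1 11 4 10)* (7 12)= (0 5 10 8 2)(1 11 4)(7 12)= [5, 11, 0, 3, 1, 10, 6, 12, 2, 9, 8, 4, 7]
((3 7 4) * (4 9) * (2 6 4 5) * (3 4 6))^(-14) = (2 3 7 9 5)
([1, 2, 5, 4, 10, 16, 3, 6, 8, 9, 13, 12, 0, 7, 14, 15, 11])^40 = [11, 12, 0, 7, 6, 1, 13, 10, 8, 9, 3, 5, 16, 4, 14, 15, 2]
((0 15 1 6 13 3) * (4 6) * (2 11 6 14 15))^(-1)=(0 3 13 6 11 2)(1 15 14 4)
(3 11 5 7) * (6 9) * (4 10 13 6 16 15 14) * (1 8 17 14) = (1 8 17 14 4 10 13 6 9 16 15)(3 11 5 7) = [0, 8, 2, 11, 10, 7, 9, 3, 17, 16, 13, 5, 12, 6, 4, 1, 15, 14]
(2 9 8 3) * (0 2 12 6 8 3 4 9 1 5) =(0 2 1 5)(3 12 6 8 4 9) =[2, 5, 1, 12, 9, 0, 8, 7, 4, 3, 10, 11, 6]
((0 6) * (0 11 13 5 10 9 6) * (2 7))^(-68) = (5 11 9)(6 10 13)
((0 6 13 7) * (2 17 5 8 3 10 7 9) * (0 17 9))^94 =((0 6 13)(2 9)(3 10 7 17 5 8))^94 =(0 6 13)(3 5 7)(8 17 10)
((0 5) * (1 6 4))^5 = ((0 5)(1 6 4))^5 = (0 5)(1 4 6)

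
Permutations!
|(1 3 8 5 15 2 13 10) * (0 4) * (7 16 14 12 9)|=|(0 4)(1 3 8 5 15 2 13 10)(7 16 14 12 9)|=40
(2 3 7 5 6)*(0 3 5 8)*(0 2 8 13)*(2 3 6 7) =(0 6 8 3 2 5 7 13) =[6, 1, 5, 2, 4, 7, 8, 13, 3, 9, 10, 11, 12, 0]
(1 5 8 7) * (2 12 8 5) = [0, 2, 12, 3, 4, 5, 6, 1, 7, 9, 10, 11, 8] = (1 2 12 8 7)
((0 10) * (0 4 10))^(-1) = ((4 10))^(-1) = (4 10)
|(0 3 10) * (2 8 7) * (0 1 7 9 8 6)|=14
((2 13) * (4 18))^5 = ((2 13)(4 18))^5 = (2 13)(4 18)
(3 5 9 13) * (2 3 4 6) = (2 3 5 9 13 4 6) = [0, 1, 3, 5, 6, 9, 2, 7, 8, 13, 10, 11, 12, 4]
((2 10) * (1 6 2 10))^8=(10)(1 2 6)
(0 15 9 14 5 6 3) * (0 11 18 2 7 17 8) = (0 15 9 14 5 6 3 11 18 2 7 17 8) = [15, 1, 7, 11, 4, 6, 3, 17, 0, 14, 10, 18, 12, 13, 5, 9, 16, 8, 2]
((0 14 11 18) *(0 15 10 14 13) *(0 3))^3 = ((0 13 3)(10 14 11 18 15))^3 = (10 18 14 15 11)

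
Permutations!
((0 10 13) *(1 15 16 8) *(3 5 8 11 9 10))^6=(0 16 3 11 5 9 8 10 1 13 15)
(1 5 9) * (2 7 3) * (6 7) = (1 5 9)(2 6 7 3) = [0, 5, 6, 2, 4, 9, 7, 3, 8, 1]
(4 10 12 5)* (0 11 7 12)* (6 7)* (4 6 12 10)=(0 11 12 5 6 7 10)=[11, 1, 2, 3, 4, 6, 7, 10, 8, 9, 0, 12, 5]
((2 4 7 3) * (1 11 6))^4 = ((1 11 6)(2 4 7 3))^4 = (1 11 6)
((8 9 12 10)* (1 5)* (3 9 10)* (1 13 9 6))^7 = ((1 5 13 9 12 3 6)(8 10))^7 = (13)(8 10)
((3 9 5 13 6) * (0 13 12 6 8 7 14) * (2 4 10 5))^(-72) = (0 7 13 14 8)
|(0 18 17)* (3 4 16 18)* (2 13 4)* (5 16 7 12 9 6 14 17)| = |(0 3 2 13 4 7 12 9 6 14 17)(5 16 18)| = 33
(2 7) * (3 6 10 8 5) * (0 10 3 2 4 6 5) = (0 10 8)(2 7 4 6 3 5) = [10, 1, 7, 5, 6, 2, 3, 4, 0, 9, 8]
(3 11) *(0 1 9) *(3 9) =(0 1 3 11 9) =[1, 3, 2, 11, 4, 5, 6, 7, 8, 0, 10, 9]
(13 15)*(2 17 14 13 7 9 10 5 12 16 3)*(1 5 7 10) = [0, 5, 17, 2, 4, 12, 6, 9, 8, 1, 7, 11, 16, 15, 13, 10, 3, 14] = (1 5 12 16 3 2 17 14 13 15 10 7 9)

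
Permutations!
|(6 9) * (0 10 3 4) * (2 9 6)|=4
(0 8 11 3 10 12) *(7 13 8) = (0 7 13 8 11 3 10 12) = [7, 1, 2, 10, 4, 5, 6, 13, 11, 9, 12, 3, 0, 8]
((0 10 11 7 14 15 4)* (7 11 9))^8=((0 10 9 7 14 15 4))^8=(0 10 9 7 14 15 4)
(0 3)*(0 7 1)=(0 3 7 1)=[3, 0, 2, 7, 4, 5, 6, 1]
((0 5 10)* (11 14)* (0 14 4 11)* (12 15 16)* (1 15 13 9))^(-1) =(0 14 10 5)(1 9 13 12 16 15)(4 11)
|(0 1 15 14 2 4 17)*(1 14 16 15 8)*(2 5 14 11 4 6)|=4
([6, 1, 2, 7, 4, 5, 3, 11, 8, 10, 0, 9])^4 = [11, 1, 2, 10, 4, 5, 9, 0, 8, 3, 7, 6]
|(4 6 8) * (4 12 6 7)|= 6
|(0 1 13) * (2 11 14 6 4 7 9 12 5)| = |(0 1 13)(2 11 14 6 4 7 9 12 5)| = 9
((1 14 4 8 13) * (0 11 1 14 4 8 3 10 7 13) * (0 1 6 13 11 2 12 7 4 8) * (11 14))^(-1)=((0 2 12 7 14)(1 8)(3 10 4)(6 13 11))^(-1)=(0 14 7 12 2)(1 8)(3 4 10)(6 11 13)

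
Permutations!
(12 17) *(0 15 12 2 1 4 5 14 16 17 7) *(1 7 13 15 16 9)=(0 16 17 2 7)(1 4 5 14 9)(12 13 15)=[16, 4, 7, 3, 5, 14, 6, 0, 8, 1, 10, 11, 13, 15, 9, 12, 17, 2]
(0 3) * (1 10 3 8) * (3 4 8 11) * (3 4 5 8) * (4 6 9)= [11, 10, 2, 0, 3, 8, 9, 7, 1, 4, 5, 6]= (0 11 6 9 4 3)(1 10 5 8)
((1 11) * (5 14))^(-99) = ((1 11)(5 14))^(-99) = (1 11)(5 14)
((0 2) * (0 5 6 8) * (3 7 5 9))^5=(0 5 9 8 7 2 6 3)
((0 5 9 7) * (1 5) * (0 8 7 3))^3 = (0 9 1 3 5)(7 8)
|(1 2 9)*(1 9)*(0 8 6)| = 6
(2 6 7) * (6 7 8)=(2 7)(6 8)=[0, 1, 7, 3, 4, 5, 8, 2, 6]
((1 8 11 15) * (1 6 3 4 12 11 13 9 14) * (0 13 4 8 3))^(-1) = (0 6 15 11 12 4 8 3 1 14 9 13)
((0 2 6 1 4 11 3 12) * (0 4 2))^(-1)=(1 6 2)(3 11 4 12)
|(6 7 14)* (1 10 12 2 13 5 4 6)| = 10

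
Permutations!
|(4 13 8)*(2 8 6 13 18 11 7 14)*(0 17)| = 14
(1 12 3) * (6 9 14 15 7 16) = (1 12 3)(6 9 14 15 7 16) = [0, 12, 2, 1, 4, 5, 9, 16, 8, 14, 10, 11, 3, 13, 15, 7, 6]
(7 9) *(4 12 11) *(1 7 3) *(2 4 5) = [0, 7, 4, 1, 12, 2, 6, 9, 8, 3, 10, 5, 11] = (1 7 9 3)(2 4 12 11 5)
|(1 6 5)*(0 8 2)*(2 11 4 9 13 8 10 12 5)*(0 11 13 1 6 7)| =22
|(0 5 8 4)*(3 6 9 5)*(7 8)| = |(0 3 6 9 5 7 8 4)| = 8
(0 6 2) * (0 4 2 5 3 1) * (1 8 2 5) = (0 6 1)(2 4 5 3 8) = [6, 0, 4, 8, 5, 3, 1, 7, 2]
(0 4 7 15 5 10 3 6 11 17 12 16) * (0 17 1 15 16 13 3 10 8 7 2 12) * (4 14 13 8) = [14, 15, 12, 6, 2, 4, 11, 16, 7, 9, 10, 1, 8, 3, 13, 5, 17, 0] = (0 14 13 3 6 11 1 15 5 4 2 12 8 7 16 17)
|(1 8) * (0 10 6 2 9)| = |(0 10 6 2 9)(1 8)| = 10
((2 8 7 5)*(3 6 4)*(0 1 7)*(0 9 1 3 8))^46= ((0 3 6 4 8 9 1 7 5 2))^46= (0 1 6 5 8)(2 9 3 7 4)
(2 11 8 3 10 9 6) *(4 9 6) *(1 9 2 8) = (1 9 4 2 11)(3 10 6 8) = [0, 9, 11, 10, 2, 5, 8, 7, 3, 4, 6, 1]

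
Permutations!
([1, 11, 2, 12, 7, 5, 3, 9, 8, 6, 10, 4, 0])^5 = (0 9 1 6 11 3 4 12 7)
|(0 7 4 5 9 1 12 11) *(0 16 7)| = |(1 12 11 16 7 4 5 9)| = 8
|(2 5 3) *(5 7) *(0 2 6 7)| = |(0 2)(3 6 7 5)| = 4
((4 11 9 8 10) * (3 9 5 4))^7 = ((3 9 8 10)(4 11 5))^7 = (3 10 8 9)(4 11 5)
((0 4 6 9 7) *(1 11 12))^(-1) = (0 7 9 6 4)(1 12 11)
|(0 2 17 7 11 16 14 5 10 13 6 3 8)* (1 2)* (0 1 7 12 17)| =26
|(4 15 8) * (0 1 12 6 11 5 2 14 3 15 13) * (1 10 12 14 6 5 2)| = |(0 10 12 5 1 14 3 15 8 4 13)(2 6 11)| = 33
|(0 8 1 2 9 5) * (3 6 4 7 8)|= 10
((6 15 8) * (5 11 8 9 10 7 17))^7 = (5 7 9 6 11 17 10 15 8)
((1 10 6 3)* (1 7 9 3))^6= ((1 10 6)(3 7 9))^6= (10)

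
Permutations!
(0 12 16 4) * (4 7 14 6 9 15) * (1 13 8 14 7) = (0 12 16 1 13 8 14 6 9 15 4) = [12, 13, 2, 3, 0, 5, 9, 7, 14, 15, 10, 11, 16, 8, 6, 4, 1]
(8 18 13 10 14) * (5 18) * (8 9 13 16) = (5 18 16 8)(9 13 10 14) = [0, 1, 2, 3, 4, 18, 6, 7, 5, 13, 14, 11, 12, 10, 9, 15, 8, 17, 16]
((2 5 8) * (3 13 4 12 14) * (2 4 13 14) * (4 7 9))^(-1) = (2 12 4 9 7 8 5)(3 14)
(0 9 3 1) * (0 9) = [0, 9, 2, 1, 4, 5, 6, 7, 8, 3] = (1 9 3)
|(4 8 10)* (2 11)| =6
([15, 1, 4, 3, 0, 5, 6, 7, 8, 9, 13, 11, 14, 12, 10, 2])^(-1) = [4, 1, 15, 3, 2, 5, 6, 7, 8, 9, 14, 11, 13, 10, 12, 0]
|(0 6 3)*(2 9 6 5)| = |(0 5 2 9 6 3)| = 6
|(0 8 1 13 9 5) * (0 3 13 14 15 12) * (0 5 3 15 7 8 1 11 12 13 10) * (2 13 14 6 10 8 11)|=60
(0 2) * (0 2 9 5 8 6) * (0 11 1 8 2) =(0 9 5 2)(1 8 6 11) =[9, 8, 0, 3, 4, 2, 11, 7, 6, 5, 10, 1]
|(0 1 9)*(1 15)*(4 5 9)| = 6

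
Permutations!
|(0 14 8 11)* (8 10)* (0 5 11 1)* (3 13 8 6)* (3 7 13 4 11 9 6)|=|(0 14 10 3 4 11 5 9 6 7 13 8 1)|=13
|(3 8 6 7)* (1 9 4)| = |(1 9 4)(3 8 6 7)| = 12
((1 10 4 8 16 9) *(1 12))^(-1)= ((1 10 4 8 16 9 12))^(-1)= (1 12 9 16 8 4 10)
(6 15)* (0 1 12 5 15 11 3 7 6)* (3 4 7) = (0 1 12 5 15)(4 7 6 11) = [1, 12, 2, 3, 7, 15, 11, 6, 8, 9, 10, 4, 5, 13, 14, 0]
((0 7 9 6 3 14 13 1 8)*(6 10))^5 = ((0 7 9 10 6 3 14 13 1 8))^5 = (0 3)(1 10)(6 8)(7 14)(9 13)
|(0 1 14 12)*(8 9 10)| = 12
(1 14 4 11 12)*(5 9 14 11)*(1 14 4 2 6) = [0, 11, 6, 3, 5, 9, 1, 7, 8, 4, 10, 12, 14, 13, 2] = (1 11 12 14 2 6)(4 5 9)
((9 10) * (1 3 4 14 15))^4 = (1 15 14 4 3)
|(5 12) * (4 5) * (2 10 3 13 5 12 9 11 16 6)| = 18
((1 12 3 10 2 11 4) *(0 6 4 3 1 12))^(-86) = ((0 6 4 12 1)(2 11 3 10))^(-86) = (0 1 12 4 6)(2 3)(10 11)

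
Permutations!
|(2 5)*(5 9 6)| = 4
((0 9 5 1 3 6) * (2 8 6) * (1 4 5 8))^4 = (9)(1 3 2) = ((0 9 8 6)(1 3 2)(4 5))^4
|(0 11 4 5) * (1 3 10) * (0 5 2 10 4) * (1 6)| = |(0 11)(1 3 4 2 10 6)| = 6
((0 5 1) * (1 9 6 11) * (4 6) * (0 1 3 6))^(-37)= (0 4 9 5)(3 11 6)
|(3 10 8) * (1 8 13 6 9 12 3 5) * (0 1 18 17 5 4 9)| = |(0 1 8 4 9 12 3 10 13 6)(5 18 17)| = 30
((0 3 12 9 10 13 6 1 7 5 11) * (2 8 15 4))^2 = (0 12 10 6 7 11 3 9 13 1 5)(2 15)(4 8)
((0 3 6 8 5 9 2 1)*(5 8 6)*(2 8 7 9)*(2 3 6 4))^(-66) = (9)(0 1 2 4 6)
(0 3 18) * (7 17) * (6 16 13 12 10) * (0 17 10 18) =(0 3)(6 16 13 12 18 17 7 10) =[3, 1, 2, 0, 4, 5, 16, 10, 8, 9, 6, 11, 18, 12, 14, 15, 13, 7, 17]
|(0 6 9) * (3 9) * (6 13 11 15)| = |(0 13 11 15 6 3 9)| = 7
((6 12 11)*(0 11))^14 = (0 6)(11 12)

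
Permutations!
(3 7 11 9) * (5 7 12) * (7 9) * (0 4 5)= (0 4 5 9 3 12)(7 11)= [4, 1, 2, 12, 5, 9, 6, 11, 8, 3, 10, 7, 0]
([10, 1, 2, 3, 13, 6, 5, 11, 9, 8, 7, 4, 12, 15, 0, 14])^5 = (0 13 7 14 4 10 15 11)(5 6)(8 9)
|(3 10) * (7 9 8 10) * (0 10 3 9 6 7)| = 10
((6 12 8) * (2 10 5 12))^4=(2 8 5)(6 12 10)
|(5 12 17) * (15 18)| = 6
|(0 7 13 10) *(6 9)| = |(0 7 13 10)(6 9)| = 4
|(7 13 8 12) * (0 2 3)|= 12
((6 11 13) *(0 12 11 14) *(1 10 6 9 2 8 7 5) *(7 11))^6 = (0 6 1 7)(2 8 11 13 9)(5 12 14 10)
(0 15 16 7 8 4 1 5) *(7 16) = (16)(0 15 7 8 4 1 5) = [15, 5, 2, 3, 1, 0, 6, 8, 4, 9, 10, 11, 12, 13, 14, 7, 16]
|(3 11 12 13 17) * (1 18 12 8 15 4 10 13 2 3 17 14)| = 12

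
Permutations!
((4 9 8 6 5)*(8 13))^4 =(4 6 13)(5 8 9)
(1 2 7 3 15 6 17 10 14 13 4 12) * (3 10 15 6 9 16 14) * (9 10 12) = (1 2 7 12)(3 6 17 15 10)(4 9 16 14 13) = [0, 2, 7, 6, 9, 5, 17, 12, 8, 16, 3, 11, 1, 4, 13, 10, 14, 15]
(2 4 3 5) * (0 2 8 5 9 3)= (0 2 4)(3 9)(5 8)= [2, 1, 4, 9, 0, 8, 6, 7, 5, 3]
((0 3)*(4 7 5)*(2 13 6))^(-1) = (0 3)(2 6 13)(4 5 7) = ((0 3)(2 13 6)(4 7 5))^(-1)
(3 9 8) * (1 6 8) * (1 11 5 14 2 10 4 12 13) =(1 6 8 3 9 11 5 14 2 10 4 12 13) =[0, 6, 10, 9, 12, 14, 8, 7, 3, 11, 4, 5, 13, 1, 2]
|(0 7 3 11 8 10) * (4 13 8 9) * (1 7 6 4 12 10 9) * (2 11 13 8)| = |(0 6 4 8 9 12 10)(1 7 3 13 2 11)| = 42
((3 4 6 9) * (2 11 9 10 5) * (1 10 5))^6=(2 5 6 4 3 9 11)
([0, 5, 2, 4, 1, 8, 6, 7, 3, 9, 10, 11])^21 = [0, 5, 2, 4, 1, 8, 6, 7, 3, 9, 10, 11]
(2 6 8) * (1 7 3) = [0, 7, 6, 1, 4, 5, 8, 3, 2] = (1 7 3)(2 6 8)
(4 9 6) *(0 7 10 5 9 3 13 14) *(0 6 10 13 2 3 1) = (0 7 13 14 6 4 1)(2 3)(5 9 10) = [7, 0, 3, 2, 1, 9, 4, 13, 8, 10, 5, 11, 12, 14, 6]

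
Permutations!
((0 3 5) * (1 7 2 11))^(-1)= ((0 3 5)(1 7 2 11))^(-1)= (0 5 3)(1 11 2 7)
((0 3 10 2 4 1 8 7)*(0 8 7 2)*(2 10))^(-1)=((0 3 2 4 1 7 8 10))^(-1)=(0 10 8 7 1 4 2 3)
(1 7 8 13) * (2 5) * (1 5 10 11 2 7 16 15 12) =(1 16 15 12)(2 10 11)(5 7 8 13) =[0, 16, 10, 3, 4, 7, 6, 8, 13, 9, 11, 2, 1, 5, 14, 12, 15]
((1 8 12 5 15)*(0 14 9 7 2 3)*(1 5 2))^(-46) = (15)(0 3 2 12 8 1 7 9 14)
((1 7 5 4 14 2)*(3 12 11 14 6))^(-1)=(1 2 14 11 12 3 6 4 5 7)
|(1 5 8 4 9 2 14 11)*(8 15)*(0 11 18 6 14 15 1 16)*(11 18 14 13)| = |(0 18 6 13 11 16)(1 5)(2 15 8 4 9)| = 30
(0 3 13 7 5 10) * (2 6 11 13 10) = (0 3 10)(2 6 11 13 7 5) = [3, 1, 6, 10, 4, 2, 11, 5, 8, 9, 0, 13, 12, 7]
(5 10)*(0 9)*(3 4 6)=[9, 1, 2, 4, 6, 10, 3, 7, 8, 0, 5]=(0 9)(3 4 6)(5 10)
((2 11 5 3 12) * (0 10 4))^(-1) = (0 4 10)(2 12 3 5 11) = ((0 10 4)(2 11 5 3 12))^(-1)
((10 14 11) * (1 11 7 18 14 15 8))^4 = (1 8 15 10 11)(7 18 14)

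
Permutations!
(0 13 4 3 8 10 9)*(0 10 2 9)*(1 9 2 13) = (0 1 9 10)(3 8 13 4) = [1, 9, 2, 8, 3, 5, 6, 7, 13, 10, 0, 11, 12, 4]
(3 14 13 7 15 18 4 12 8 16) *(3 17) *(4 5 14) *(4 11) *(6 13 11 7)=(3 7 15 18 5 14 11 4 12 8 16 17)(6 13)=[0, 1, 2, 7, 12, 14, 13, 15, 16, 9, 10, 4, 8, 6, 11, 18, 17, 3, 5]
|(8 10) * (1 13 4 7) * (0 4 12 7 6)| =12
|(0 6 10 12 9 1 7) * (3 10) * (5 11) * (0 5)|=10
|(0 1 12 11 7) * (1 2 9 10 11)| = 6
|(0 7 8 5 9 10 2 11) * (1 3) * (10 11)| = 6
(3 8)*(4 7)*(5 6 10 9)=[0, 1, 2, 8, 7, 6, 10, 4, 3, 5, 9]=(3 8)(4 7)(5 6 10 9)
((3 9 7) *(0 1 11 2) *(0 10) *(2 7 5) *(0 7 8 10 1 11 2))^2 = (0 8 7 9)(3 5 11 10)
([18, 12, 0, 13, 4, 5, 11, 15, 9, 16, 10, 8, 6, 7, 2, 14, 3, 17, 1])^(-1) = (0 2 14 15 7 13 3 16 9 8 11 6 12 1 18)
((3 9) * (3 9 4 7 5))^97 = (9)(3 4 7 5)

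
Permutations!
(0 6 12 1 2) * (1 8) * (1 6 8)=[8, 2, 0, 3, 4, 5, 12, 7, 6, 9, 10, 11, 1]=(0 8 6 12 1 2)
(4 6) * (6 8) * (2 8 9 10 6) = (2 8)(4 9 10 6) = [0, 1, 8, 3, 9, 5, 4, 7, 2, 10, 6]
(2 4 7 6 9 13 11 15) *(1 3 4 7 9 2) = (1 3 4 9 13 11 15)(2 7 6) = [0, 3, 7, 4, 9, 5, 2, 6, 8, 13, 10, 15, 12, 11, 14, 1]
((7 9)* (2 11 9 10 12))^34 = ((2 11 9 7 10 12))^34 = (2 10 9)(7 11 12)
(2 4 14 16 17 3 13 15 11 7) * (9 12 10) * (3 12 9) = [0, 1, 4, 13, 14, 5, 6, 2, 8, 9, 3, 7, 10, 15, 16, 11, 17, 12] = (2 4 14 16 17 12 10 3 13 15 11 7)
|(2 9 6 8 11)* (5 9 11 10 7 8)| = 6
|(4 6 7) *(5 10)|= |(4 6 7)(5 10)|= 6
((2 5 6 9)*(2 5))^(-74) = (5 6 9)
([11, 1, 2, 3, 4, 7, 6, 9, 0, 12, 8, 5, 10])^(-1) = (0 8 10 12 9 7 5 11)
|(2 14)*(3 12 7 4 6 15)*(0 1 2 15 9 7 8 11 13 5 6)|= |(0 1 2 14 15 3 12 8 11 13 5 6 9 7 4)|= 15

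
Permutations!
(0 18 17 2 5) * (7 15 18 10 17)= (0 10 17 2 5)(7 15 18)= [10, 1, 5, 3, 4, 0, 6, 15, 8, 9, 17, 11, 12, 13, 14, 18, 16, 2, 7]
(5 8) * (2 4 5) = (2 4 5 8) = [0, 1, 4, 3, 5, 8, 6, 7, 2]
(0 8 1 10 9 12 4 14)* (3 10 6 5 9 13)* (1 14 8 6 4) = (0 6 5 9 12 1 4 8 14)(3 10 13) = [6, 4, 2, 10, 8, 9, 5, 7, 14, 12, 13, 11, 1, 3, 0]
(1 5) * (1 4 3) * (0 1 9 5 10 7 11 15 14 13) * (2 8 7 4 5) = (0 1 10 4 3 9 2 8 7 11 15 14 13) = [1, 10, 8, 9, 3, 5, 6, 11, 7, 2, 4, 15, 12, 0, 13, 14]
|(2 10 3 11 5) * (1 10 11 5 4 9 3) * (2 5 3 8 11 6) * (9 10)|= |(1 9 8 11 4 10)(2 6)|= 6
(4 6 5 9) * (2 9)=(2 9 4 6 5)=[0, 1, 9, 3, 6, 2, 5, 7, 8, 4]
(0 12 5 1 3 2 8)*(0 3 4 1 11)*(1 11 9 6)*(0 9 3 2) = (0 12 5 3)(1 4 11 9 6)(2 8) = [12, 4, 8, 0, 11, 3, 1, 7, 2, 6, 10, 9, 5]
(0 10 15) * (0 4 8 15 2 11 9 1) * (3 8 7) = (0 10 2 11 9 1)(3 8 15 4 7) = [10, 0, 11, 8, 7, 5, 6, 3, 15, 1, 2, 9, 12, 13, 14, 4]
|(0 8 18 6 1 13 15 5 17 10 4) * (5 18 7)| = 35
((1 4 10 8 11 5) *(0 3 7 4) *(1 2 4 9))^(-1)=(0 1 9 7 3)(2 5 11 8 10 4)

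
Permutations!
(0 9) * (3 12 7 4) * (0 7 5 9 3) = (0 3 12 5 9 7 4) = [3, 1, 2, 12, 0, 9, 6, 4, 8, 7, 10, 11, 5]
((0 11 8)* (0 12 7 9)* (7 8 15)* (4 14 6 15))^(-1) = (0 9 7 15 6 14 4 11)(8 12)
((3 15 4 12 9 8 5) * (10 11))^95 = (3 9 15 8 4 5 12)(10 11)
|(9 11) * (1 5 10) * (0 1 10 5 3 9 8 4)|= 7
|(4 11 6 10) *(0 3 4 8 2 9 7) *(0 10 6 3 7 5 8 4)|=12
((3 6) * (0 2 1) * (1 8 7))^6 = (0 2 8 7 1)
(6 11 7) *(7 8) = (6 11 8 7) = [0, 1, 2, 3, 4, 5, 11, 6, 7, 9, 10, 8]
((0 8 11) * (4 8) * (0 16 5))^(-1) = (0 5 16 11 8 4)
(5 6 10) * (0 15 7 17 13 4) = (0 15 7 17 13 4)(5 6 10) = [15, 1, 2, 3, 0, 6, 10, 17, 8, 9, 5, 11, 12, 4, 14, 7, 16, 13]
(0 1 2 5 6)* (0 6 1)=(6)(1 2 5)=[0, 2, 5, 3, 4, 1, 6]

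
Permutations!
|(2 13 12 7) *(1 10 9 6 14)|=|(1 10 9 6 14)(2 13 12 7)|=20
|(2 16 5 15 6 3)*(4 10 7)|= |(2 16 5 15 6 3)(4 10 7)|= 6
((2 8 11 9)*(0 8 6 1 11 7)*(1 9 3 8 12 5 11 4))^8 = ((0 12 5 11 3 8 7)(1 4)(2 6 9))^8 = (0 12 5 11 3 8 7)(2 9 6)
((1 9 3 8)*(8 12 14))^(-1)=(1 8 14 12 3 9)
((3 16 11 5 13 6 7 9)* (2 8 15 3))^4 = ((2 8 15 3 16 11 5 13 6 7 9))^4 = (2 16 6 8 11 7 15 5 9 3 13)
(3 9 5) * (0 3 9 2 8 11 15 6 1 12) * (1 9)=(0 3 2 8 11 15 6 9 5 1 12)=[3, 12, 8, 2, 4, 1, 9, 7, 11, 5, 10, 15, 0, 13, 14, 6]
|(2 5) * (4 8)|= 2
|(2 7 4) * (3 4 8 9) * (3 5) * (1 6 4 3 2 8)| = 8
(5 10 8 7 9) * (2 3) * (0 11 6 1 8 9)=(0 11 6 1 8 7)(2 3)(5 10 9)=[11, 8, 3, 2, 4, 10, 1, 0, 7, 5, 9, 6]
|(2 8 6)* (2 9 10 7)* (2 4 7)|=10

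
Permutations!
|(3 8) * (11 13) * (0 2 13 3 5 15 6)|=9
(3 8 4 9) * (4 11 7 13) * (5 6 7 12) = (3 8 11 12 5 6 7 13 4 9) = [0, 1, 2, 8, 9, 6, 7, 13, 11, 3, 10, 12, 5, 4]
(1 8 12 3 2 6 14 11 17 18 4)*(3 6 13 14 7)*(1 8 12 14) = (1 12 6 7 3 2 13)(4 8 14 11 17 18) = [0, 12, 13, 2, 8, 5, 7, 3, 14, 9, 10, 17, 6, 1, 11, 15, 16, 18, 4]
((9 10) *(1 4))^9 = ((1 4)(9 10))^9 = (1 4)(9 10)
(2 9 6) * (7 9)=(2 7 9 6)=[0, 1, 7, 3, 4, 5, 2, 9, 8, 6]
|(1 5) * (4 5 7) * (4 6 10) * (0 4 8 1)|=15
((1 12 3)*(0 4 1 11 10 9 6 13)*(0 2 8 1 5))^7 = ((0 4 5)(1 12 3 11 10 9 6 13 2 8))^7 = (0 4 5)(1 13 10 12 2 9 3 8 6 11)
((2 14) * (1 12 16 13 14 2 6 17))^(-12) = (1 16 14 17 12 13 6)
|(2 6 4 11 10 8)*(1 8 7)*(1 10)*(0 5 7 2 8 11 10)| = 12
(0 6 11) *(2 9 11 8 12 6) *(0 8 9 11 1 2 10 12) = (0 10 12 6 9 1 2 11 8) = [10, 2, 11, 3, 4, 5, 9, 7, 0, 1, 12, 8, 6]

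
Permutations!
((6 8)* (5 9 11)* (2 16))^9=((2 16)(5 9 11)(6 8))^9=(2 16)(6 8)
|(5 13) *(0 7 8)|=6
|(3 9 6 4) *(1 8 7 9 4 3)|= 7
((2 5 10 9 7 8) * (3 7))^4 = ((2 5 10 9 3 7 8))^4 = (2 3 5 7 10 8 9)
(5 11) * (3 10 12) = (3 10 12)(5 11) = [0, 1, 2, 10, 4, 11, 6, 7, 8, 9, 12, 5, 3]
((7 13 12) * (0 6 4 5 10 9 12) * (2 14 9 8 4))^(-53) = (0 14 7 6 9 13 2 12)(4 8 10 5)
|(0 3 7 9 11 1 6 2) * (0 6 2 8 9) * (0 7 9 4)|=9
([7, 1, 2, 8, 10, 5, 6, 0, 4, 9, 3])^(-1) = (0 7)(3 10 4 8)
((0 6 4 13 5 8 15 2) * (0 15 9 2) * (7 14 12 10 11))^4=((0 6 4 13 5 8 9 2 15)(7 14 12 10 11))^4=(0 5 15 13 2 4 9 6 8)(7 11 10 12 14)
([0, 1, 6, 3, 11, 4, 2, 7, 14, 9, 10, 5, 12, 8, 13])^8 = (4 5 11)(8 13 14)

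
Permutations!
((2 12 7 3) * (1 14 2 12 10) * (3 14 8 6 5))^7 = (1 14 3 8 2 12 6 10 7 5)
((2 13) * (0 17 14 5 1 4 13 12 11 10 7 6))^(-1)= (0 6 7 10 11 12 2 13 4 1 5 14 17)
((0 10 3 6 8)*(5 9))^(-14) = (0 10 3 6 8)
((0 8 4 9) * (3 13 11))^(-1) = ((0 8 4 9)(3 13 11))^(-1) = (0 9 4 8)(3 11 13)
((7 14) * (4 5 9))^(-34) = ((4 5 9)(7 14))^(-34) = (14)(4 9 5)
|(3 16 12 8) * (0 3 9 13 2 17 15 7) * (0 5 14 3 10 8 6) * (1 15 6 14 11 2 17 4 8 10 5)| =60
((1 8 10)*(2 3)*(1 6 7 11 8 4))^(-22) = ((1 4)(2 3)(6 7 11 8 10))^(-22) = (6 8 7 10 11)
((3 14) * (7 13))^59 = (3 14)(7 13)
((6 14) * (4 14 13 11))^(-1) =(4 11 13 6 14)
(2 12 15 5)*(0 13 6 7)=(0 13 6 7)(2 12 15 5)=[13, 1, 12, 3, 4, 2, 7, 0, 8, 9, 10, 11, 15, 6, 14, 5]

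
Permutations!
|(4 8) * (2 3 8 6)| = 5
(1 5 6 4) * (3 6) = [0, 5, 2, 6, 1, 3, 4] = (1 5 3 6 4)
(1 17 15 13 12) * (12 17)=(1 12)(13 17 15)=[0, 12, 2, 3, 4, 5, 6, 7, 8, 9, 10, 11, 1, 17, 14, 13, 16, 15]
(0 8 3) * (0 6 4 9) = (0 8 3 6 4 9) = [8, 1, 2, 6, 9, 5, 4, 7, 3, 0]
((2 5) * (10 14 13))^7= (2 5)(10 14 13)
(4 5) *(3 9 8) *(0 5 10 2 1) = [5, 0, 1, 9, 10, 4, 6, 7, 3, 8, 2] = (0 5 4 10 2 1)(3 9 8)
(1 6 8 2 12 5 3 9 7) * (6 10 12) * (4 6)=[0, 10, 4, 9, 6, 3, 8, 1, 2, 7, 12, 11, 5]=(1 10 12 5 3 9 7)(2 4 6 8)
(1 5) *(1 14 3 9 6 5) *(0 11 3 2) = (0 11 3 9 6 5 14 2) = [11, 1, 0, 9, 4, 14, 5, 7, 8, 6, 10, 3, 12, 13, 2]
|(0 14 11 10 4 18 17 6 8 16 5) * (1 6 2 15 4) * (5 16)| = 40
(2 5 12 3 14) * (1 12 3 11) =(1 12 11)(2 5 3 14) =[0, 12, 5, 14, 4, 3, 6, 7, 8, 9, 10, 1, 11, 13, 2]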